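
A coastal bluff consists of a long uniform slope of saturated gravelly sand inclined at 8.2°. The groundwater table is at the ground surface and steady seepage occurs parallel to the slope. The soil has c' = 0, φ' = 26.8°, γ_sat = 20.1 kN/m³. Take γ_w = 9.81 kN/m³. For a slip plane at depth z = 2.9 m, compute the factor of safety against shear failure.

With seepage parallel to the slope and the water table at the surface, the effective normal stress on the slip plane uses the buoyant unit weight γ' = γ_sat − γ_w while the driving shear stress uses γ_sat:
FS = [c' + γ' z cos²β tanφ'] / [γ_sat z sinβ cosβ]
(For c' = 0 this reduces to FS = (γ'/γ_sat)·tanφ'/tanβ.)
γ' = 20.1 − 9.81 = 10.29 kN/m³
Numerator = 0.0 + 10.29·2.9·cos²8.2°·tan26.8° = 0.0 + 10.29·2.9·0.9797·0.5051 = 14.767 kPa
Denominator = 20.1·2.9·sin8.2°·cos8.2° = 20.1·2.9·0.1426·0.9898 = 8.229 kPa
FS = 14.767 / 8.229 = 1.795

FS = 1.79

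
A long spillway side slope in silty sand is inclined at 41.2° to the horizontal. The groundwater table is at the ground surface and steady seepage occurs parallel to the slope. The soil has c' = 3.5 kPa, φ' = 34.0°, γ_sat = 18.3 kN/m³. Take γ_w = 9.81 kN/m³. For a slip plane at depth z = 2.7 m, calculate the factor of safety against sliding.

With seepage parallel to the slope and the water table at the surface, the effective normal stress on the slip plane uses the buoyant unit weight γ' = γ_sat − γ_w while the driving shear stress uses γ_sat:
FS = [c' + γ' z cos²β tanφ'] / [γ_sat z sinβ cosβ]
γ' = 18.3 − 9.81 = 8.49 kN/m³
Numerator = 3.5 + 8.49·2.7·cos²41.2°·tan34.0° = 3.5 + 8.49·2.7·0.5661·0.6745 = 12.253 kPa
Denominator = 18.3·2.7·sin41.2°·cos41.2° = 18.3·2.7·0.6587·0.7524 = 24.488 kPa
FS = 12.253 / 24.488 = 0.500

FS = 0.50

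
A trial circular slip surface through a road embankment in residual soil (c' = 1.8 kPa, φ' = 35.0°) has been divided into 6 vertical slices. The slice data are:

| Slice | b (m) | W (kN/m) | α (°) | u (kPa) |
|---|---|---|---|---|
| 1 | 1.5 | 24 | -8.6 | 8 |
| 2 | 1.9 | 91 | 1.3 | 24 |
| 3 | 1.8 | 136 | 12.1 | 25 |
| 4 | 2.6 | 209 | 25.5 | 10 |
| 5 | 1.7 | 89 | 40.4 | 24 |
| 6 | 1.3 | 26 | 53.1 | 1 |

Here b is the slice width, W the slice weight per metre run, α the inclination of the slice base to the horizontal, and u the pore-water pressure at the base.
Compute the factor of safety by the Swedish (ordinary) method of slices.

FS = 1.30

Ordinary method of slices: FS = Σ[c'·Δl_i + (W_i cosα_i − u_i·Δl_i)·tanφ'] / Σ W_i sinα_i, with Δl_i = b_i / cosα_i.
Slice 1: Δl = 1.5/cos(-8.6°) = 1.517 m; N'_1 = 24·cos(-8.6°) − 8·1.517 = 11.6; c'Δl = 2.73; W sinα = -3.6
Slice 2: Δl = 1.9/cos1.3° = 1.900 m; N'_2 = 91·cos1.3° − 24·1.900 = 45.4; c'Δl = 3.42; W sinα = 2.1
Slice 3: Δl = 1.8/cos12.1° = 1.841 m; N'_3 = 136·cos12.1° − 25·1.841 = 87.0; c'Δl = 3.31; W sinα = 28.5
Slice 4: Δl = 2.6/cos25.5° = 2.881 m; N'_4 = 209·cos25.5° − 10·2.881 = 159.8; c'Δl = 5.19; W sinα = 90.0
Slice 5: Δl = 1.7/cos40.4° = 2.232 m; N'_5 = 89·cos40.4° − 24·2.232 = 14.2; c'Δl = 4.02; W sinα = 57.7
Slice 6: Δl = 1.3/cos53.1° = 2.165 m; N'_6 = 26·cos53.1° − 1·2.165 = 13.4; c'Δl = 3.90; W sinα = 20.8
Σc'Δl = 22.6 kN/m; ΣN' = 331.4 kN/m; ΣW sinα = 195.4 kN/m
Resisting = 22.6 + 331.4·tan35.0° = 22.6 + 232.0 = 254.6 kN/m
FS = 254.6 / 195.4 = 1.303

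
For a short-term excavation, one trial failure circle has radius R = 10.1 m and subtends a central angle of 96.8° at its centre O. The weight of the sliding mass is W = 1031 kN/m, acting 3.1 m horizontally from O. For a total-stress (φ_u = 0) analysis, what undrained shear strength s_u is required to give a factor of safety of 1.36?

FS = s_u·L_a·R / (W·d), so s_u = FS·W·d / (L_a·R).
Arc length L_a = R·θ = 10.1·(96.8°·π/180) = 10.1·1.6895 = 17.06 m
s_u = 1.36·1031·3.1 / (17.06·10.1) = 4346.7 / 172.34 = 25.22 kPa

s_u = 25.2 kPa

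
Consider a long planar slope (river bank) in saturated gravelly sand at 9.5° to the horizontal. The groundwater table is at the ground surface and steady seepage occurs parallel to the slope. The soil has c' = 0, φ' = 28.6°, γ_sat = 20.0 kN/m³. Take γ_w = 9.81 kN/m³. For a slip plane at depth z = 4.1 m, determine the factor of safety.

FS = 1.66

With seepage parallel to the slope and the water table at the surface, the effective normal stress on the slip plane uses the buoyant unit weight γ' = γ_sat − γ_w while the driving shear stress uses γ_sat:
FS = [c' + γ' z cos²β tanφ'] / [γ_sat z sinβ cosβ]
(For c' = 0 this reduces to FS = (γ'/γ_sat)·tanφ'/tanβ.)
γ' = 20.0 − 9.81 = 10.19 kN/m³
Numerator = 0.0 + 10.19·4.1·cos²9.5°·tan28.6° = 0.0 + 10.19·4.1·0.9728·0.5452 = 22.158 kPa
Denominator = 20.0·4.1·sin9.5°·cos9.5° = 20.0·4.1·0.1650·0.9863 = 13.348 kPa
FS = 22.158 / 13.348 = 1.660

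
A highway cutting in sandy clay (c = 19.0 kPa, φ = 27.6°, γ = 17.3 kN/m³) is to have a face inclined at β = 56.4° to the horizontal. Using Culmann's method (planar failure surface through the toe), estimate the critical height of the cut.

H_c = 26.22 m

Culmann's analysis gives the critical failure plane at α_cr = (β + φ)/2 = (56.4 + 27.6)/2 = 42.0°, and the critical height
H_c = (4c/γ) · sinβ cosφ / [1 − cos(β − φ)]
    = (4·19.0/17.3) · sin56.4°·cos27.6° / [1 − cos(28.8°)]
    = 4.393 · 0.8329·0.8862 / [1 − 0.8763]
    = 4.393 · 0.7381 / 0.1237
    = 26.22 m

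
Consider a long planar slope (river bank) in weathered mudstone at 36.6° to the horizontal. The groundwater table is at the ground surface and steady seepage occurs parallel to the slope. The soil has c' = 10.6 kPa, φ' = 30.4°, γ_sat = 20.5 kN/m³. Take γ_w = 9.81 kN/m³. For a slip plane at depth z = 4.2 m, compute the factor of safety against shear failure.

FS = 0.67

With seepage parallel to the slope and the water table at the surface, the effective normal stress on the slip plane uses the buoyant unit weight γ' = γ_sat − γ_w while the driving shear stress uses γ_sat:
FS = [c' + γ' z cos²β tanφ'] / [γ_sat z sinβ cosβ]
γ' = 20.5 − 9.81 = 10.69 kN/m³
Numerator = 10.6 + 10.69·4.2·cos²36.6°·tan30.4° = 10.6 + 10.69·4.2·0.6445·0.5867 = 27.578 kPa
Denominator = 20.5·4.2·sin36.6°·cos36.6° = 20.5·4.2·0.5962·0.8028 = 41.213 kPa
FS = 27.578 / 41.213 = 0.669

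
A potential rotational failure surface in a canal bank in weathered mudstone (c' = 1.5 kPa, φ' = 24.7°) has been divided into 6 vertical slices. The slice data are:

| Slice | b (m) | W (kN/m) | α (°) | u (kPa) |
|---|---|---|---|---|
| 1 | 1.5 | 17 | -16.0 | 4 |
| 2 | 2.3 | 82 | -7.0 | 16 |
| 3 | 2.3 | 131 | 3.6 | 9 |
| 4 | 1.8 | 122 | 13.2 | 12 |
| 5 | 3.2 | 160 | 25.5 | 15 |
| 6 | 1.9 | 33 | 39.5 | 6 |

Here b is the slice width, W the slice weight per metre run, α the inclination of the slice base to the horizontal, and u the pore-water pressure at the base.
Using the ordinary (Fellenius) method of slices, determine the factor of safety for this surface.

Ordinary method of slices: FS = Σ[c'·Δl_i + (W_i cosα_i − u_i·Δl_i)·tanφ'] / Σ W_i sinα_i, with Δl_i = b_i / cosα_i.
Slice 1: Δl = 1.5/cos(-16.0°) = 1.560 m; N'_1 = 17·cos(-16.0°) − 4·1.560 = 10.1; c'Δl = 2.34; W sinα = -4.7
Slice 2: Δl = 2.3/cos(-7.0°) = 2.317 m; N'_2 = 82·cos(-7.0°) − 16·2.317 = 44.3; c'Δl = 3.48; W sinα = -10.0
Slice 3: Δl = 2.3/cos3.6° = 2.305 m; N'_3 = 131·cos3.6° − 9·2.305 = 110.0; c'Δl = 3.46; W sinα = 8.2
Slice 4: Δl = 1.8/cos13.2° = 1.849 m; N'_4 = 122·cos13.2° − 12·1.849 = 96.6; c'Δl = 2.77; W sinα = 27.9
Slice 5: Δl = 3.2/cos25.5° = 3.545 m; N'_5 = 160·cos25.5° − 15·3.545 = 91.2; c'Δl = 5.32; W sinα = 68.9
Slice 6: Δl = 1.9/cos39.5° = 2.462 m; N'_6 = 33·cos39.5° − 6·2.462 = 10.7; c'Δl = 3.69; W sinα = 21.0
Σc'Δl = 21.1 kN/m; ΣN' = 362.9 kN/m; ΣW sinα = 111.3 kN/m
Resisting = 21.1 + 362.9·tan24.7° = 21.1 + 166.9 = 188.0 kN/m
FS = 188.0 / 111.3 = 1.689

FS = 1.69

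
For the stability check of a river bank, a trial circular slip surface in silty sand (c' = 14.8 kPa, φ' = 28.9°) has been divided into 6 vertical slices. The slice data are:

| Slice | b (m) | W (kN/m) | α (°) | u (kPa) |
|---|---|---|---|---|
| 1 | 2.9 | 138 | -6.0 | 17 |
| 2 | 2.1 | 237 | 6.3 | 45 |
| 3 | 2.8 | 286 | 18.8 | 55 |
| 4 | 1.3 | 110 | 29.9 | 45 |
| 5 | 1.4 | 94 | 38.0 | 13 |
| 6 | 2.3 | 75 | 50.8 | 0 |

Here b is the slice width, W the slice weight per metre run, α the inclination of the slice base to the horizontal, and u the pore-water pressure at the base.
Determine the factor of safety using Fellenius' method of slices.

FS = 1.73

Ordinary method of slices: FS = Σ[c'·Δl_i + (W_i cosα_i − u_i·Δl_i)·tanφ'] / Σ W_i sinα_i, with Δl_i = b_i / cosα_i.
Slice 1: Δl = 2.9/cos(-6.0°) = 2.916 m; N'_1 = 138·cos(-6.0°) − 17·2.916 = 87.7; c'Δl = 43.16; W sinα = -14.4
Slice 2: Δl = 2.1/cos6.3° = 2.113 m; N'_2 = 237·cos6.3° − 45·2.113 = 140.5; c'Δl = 31.27; W sinα = 26.0
Slice 3: Δl = 2.8/cos18.8° = 2.958 m; N'_3 = 286·cos18.8° − 55·2.958 = 108.1; c'Δl = 43.78; W sinα = 92.2
Slice 4: Δl = 1.3/cos29.9° = 1.500 m; N'_4 = 110·cos29.9° − 45·1.500 = 27.9; c'Δl = 22.19; W sinα = 54.8
Slice 5: Δl = 1.4/cos38.0° = 1.777 m; N'_5 = 94·cos38.0° − 13·1.777 = 51.0; c'Δl = 26.29; W sinα = 57.9
Slice 6: Δl = 2.3/cos50.8° = 3.639 m; N'_6 = 75·cos50.8° − 0·3.639 = 47.4; c'Δl = 53.86; W sinα = 58.1
Σc'Δl = 220.5 kN/m; ΣN' = 462.5 kN/m; ΣW sinα = 274.6 kN/m
Resisting = 220.5 + 462.5·tan28.9° = 220.5 + 255.3 = 475.9 kN/m
FS = 475.9 / 274.6 = 1.733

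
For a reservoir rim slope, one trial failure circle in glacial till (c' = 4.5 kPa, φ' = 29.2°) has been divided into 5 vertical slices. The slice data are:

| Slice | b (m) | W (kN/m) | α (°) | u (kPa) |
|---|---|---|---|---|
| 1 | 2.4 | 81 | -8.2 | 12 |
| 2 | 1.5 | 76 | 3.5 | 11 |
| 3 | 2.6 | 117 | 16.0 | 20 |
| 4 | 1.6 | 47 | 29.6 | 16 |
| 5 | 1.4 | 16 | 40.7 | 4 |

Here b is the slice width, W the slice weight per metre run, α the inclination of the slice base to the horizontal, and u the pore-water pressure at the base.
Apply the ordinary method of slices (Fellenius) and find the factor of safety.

FS = 2.54

Ordinary method of slices: FS = Σ[c'·Δl_i + (W_i cosα_i − u_i·Δl_i)·tanφ'] / Σ W_i sinα_i, with Δl_i = b_i / cosα_i.
Slice 1: Δl = 2.4/cos(-8.2°) = 2.425 m; N'_1 = 81·cos(-8.2°) − 12·2.425 = 51.1; c'Δl = 10.91; W sinα = -11.6
Slice 2: Δl = 1.5/cos3.5° = 1.503 m; N'_2 = 76·cos3.5° − 11·1.503 = 59.3; c'Δl = 6.76; W sinα = 4.6
Slice 3: Δl = 2.6/cos16.0° = 2.705 m; N'_3 = 117·cos16.0° − 20·2.705 = 58.4; c'Δl = 12.17; W sinα = 32.2
Slice 4: Δl = 1.6/cos29.6° = 1.840 m; N'_4 = 47·cos29.6° − 16·1.840 = 11.4; c'Δl = 8.28; W sinα = 23.2
Slice 5: Δl = 1.4/cos40.7° = 1.847 m; N'_5 = 16·cos40.7° − 4·1.847 = 4.7; c'Δl = 8.31; W sinα = 10.4
Σc'Δl = 46.4 kN/m; ΣN' = 184.9 kN/m; ΣW sinα = 59.0 kN/m
Resisting = 46.4 + 184.9·tan29.2° = 46.4 + 103.4 = 149.8 kN/m
FS = 149.8 / 59.0 = 2.540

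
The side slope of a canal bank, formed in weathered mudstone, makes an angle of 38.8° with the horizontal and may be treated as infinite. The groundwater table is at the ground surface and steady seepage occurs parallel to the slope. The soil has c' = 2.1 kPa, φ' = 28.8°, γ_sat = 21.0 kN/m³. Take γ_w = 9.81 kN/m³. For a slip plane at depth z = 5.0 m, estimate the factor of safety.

FS = 0.41

With seepage parallel to the slope and the water table at the surface, the effective normal stress on the slip plane uses the buoyant unit weight γ' = γ_sat − γ_w while the driving shear stress uses γ_sat:
FS = [c' + γ' z cos²β tanφ'] / [γ_sat z sinβ cosβ]
γ' = 21.0 − 9.81 = 11.19 kN/m³
Numerator = 2.1 + 11.19·5.0·cos²38.8°·tan28.8° = 2.1 + 11.19·5.0·0.6074·0.5498 = 20.782 kPa
Denominator = 21.0·5.0·sin38.8°·cos38.8° = 21.0·5.0·0.6266·0.7793 = 51.275 kPa
FS = 20.782 / 51.275 = 0.405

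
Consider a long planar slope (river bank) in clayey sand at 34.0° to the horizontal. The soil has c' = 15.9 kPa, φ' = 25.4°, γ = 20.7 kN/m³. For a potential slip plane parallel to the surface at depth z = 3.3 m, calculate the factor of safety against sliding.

FS = 1.21

For an infinite slope with a slip plane parallel to the surface (no pore pressure): FS = [c' + γz cos²β tanφ'] / [γz sinβ cosβ].
γz = 20.7·3.3 = 68.31 kN/m²
Numerator = 15.9 + 68.31·cos²34.0°·tan25.4° = 15.9 + 68.31·0.6873·0.4748 = 38.193 kPa
Denominator = 68.31·sin34.0°·cos34.0° = 68.31·0.5592·0.8290 = 31.668 kPa
FS = 38.193 / 31.668 = 1.206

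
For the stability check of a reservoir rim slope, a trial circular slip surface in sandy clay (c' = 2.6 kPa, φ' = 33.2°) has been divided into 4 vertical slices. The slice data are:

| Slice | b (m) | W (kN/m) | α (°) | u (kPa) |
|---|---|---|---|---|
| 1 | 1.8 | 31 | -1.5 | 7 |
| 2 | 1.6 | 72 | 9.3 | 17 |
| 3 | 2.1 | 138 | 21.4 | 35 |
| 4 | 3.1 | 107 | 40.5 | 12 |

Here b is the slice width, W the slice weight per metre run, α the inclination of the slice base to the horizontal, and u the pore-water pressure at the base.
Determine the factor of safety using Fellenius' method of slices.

Ordinary method of slices: FS = Σ[c'·Δl_i + (W_i cosα_i − u_i·Δl_i)·tanφ'] / Σ W_i sinα_i, with Δl_i = b_i / cosα_i.
Slice 1: Δl = 1.8/cos(-1.5°) = 1.801 m; N'_1 = 31·cos(-1.5°) − 7·1.801 = 18.4; c'Δl = 4.68; W sinα = -0.8
Slice 2: Δl = 1.6/cos9.3° = 1.621 m; N'_2 = 72·cos9.3° − 17·1.621 = 43.5; c'Δl = 4.22; W sinα = 11.6
Slice 3: Δl = 2.1/cos21.4° = 2.256 m; N'_3 = 138·cos21.4° − 35·2.256 = 49.5; c'Δl = 5.86; W sinα = 50.4
Slice 4: Δl = 3.1/cos40.5° = 4.077 m; N'_4 = 107·cos40.5° − 12·4.077 = 32.4; c'Δl = 10.60; W sinα = 69.5
Σc'Δl = 25.4 kN/m; ΣN' = 143.9 kN/m; ΣW sinα = 130.7 kN/m
Resisting = 25.4 + 143.9·tan33.2° = 25.4 + 94.1 = 119.5 kN/m
FS = 119.5 / 130.7 = 0.915

FS = 0.91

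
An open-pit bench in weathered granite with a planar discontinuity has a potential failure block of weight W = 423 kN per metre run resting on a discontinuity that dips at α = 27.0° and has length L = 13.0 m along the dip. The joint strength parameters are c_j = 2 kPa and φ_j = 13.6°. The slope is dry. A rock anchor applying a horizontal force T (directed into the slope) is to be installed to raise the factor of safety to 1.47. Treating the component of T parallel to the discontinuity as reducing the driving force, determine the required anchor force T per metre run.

T = 116 kN/m

Resolving forces along and normal to the sliding plane, with the horizontal anchor force T adding T·sinα to the effective normal force and T·cosα acting up the plane against the driving force:
FS = [c_jL + (W cosα + T sinα) tanφ_j] / [W sinα − T cosα]
Without the anchor: N' = 376.9 kN/m, driving T_d = 192.0 kN/m, resisting R = 2·13.0 + 376.9·tan13.6° = 117.2 kN/m, FS = 0.61.
Setting FS = 1.47 and solving for T:
1.47·(192.0 − T cos27.0°) = 117.2 + T sin27.0°·tan13.6°
T·(sin27.0°·tan13.6° + 1.47·cos27.0°) = 1.47·192.0 − 117.2
T·(0.4540·0.2419 + 1.47·0.8910) = 282.3 − 117.2 = 165.1
T·1.4196 = 165.1
T = 116.3 kN/m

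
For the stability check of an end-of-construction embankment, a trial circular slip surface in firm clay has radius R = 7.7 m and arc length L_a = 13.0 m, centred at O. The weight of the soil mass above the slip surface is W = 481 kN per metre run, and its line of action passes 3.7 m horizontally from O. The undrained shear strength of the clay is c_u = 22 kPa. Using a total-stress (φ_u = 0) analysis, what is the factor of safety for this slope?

Taking moments about the centre O, the resisting moment is provided by the undrained shear strength acting along the arc:
M_R = c_u·L_a·R = 22·13.00·7.7 = 2202.2 kN·m/m
M_D = W·d = 481·3.7 = 1779.7 kN·m/m
FS = M_R / M_D = 2202.2 / 1779.7 = 1.237

FS = 1.24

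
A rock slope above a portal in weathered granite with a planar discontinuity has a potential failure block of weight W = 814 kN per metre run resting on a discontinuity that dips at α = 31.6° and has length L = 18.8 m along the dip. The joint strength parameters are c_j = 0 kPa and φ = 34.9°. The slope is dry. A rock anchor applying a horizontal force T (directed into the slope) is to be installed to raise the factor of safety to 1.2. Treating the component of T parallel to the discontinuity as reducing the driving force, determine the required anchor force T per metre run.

T = 20 kN/m

Resolving forces along and normal to the sliding plane, with the horizontal anchor force T adding T·sinα to the effective normal force and T·cosα acting up the plane against the driving force:
FS = [c_jL + (W cosα + T sinα) tanφ] / [W sinα − T cosα]
Without the anchor: N' = 693.3 kN/m, driving T_d = 426.5 kN/m, resisting R = 0·18.8 + 693.3·tan34.9° = 483.7 kN/m, FS = 1.13.
Setting FS = 1.2 and solving for T:
1.2·(426.5 − T cos31.6°) = 483.7 + T sin31.6°·tan34.9°
T·(sin31.6°·tan34.9° + 1.2·cos31.6°) = 1.2·426.5 − 483.7
T·(0.5240·0.6976 + 1.2·0.8517) = 511.8 − 483.7 = 28.2
T·1.3876 = 28.2
T = 20.3 kN/m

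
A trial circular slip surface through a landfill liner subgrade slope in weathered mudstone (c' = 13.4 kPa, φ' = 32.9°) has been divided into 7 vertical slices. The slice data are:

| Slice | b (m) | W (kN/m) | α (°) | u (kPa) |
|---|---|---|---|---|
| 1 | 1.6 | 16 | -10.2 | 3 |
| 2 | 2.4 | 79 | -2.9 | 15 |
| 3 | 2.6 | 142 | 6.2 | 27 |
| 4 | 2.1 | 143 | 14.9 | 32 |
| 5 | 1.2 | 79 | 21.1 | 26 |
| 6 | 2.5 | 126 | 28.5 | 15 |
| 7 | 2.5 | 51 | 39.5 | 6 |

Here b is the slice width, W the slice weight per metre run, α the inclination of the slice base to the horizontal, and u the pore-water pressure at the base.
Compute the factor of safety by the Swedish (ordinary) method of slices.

Ordinary method of slices: FS = Σ[c'·Δl_i + (W_i cosα_i − u_i·Δl_i)·tanφ'] / Σ W_i sinα_i, with Δl_i = b_i / cosα_i.
Slice 1: Δl = 1.6/cos(-10.2°) = 1.626 m; N'_1 = 16·cos(-10.2°) − 3·1.626 = 10.9; c'Δl = 21.78; W sinα = -2.8
Slice 2: Δl = 2.4/cos(-2.9°) = 2.403 m; N'_2 = 79·cos(-2.9°) − 15·2.403 = 42.9; c'Δl = 32.20; W sinα = -4.0
Slice 3: Δl = 2.6/cos6.2° = 2.615 m; N'_3 = 142·cos6.2° − 27·2.615 = 70.6; c'Δl = 35.04; W sinα = 15.3
Slice 4: Δl = 2.1/cos14.9° = 2.173 m; N'_4 = 143·cos14.9° − 32·2.173 = 68.7; c'Δl = 29.12; W sinα = 36.8
Slice 5: Δl = 1.2/cos21.1° = 1.286 m; N'_5 = 79·cos21.1° − 26·1.286 = 40.3; c'Δl = 17.24; W sinα = 28.4
Slice 6: Δl = 2.5/cos28.5° = 2.845 m; N'_6 = 126·cos28.5° − 15·2.845 = 68.1; c'Δl = 38.12; W sinα = 60.1
Slice 7: Δl = 2.5/cos39.5° = 3.240 m; N'_7 = 51·cos39.5° − 6·3.240 = 19.9; c'Δl = 43.41; W sinα = 32.4
Σc'Δl = 216.9 kN/m; ΣN' = 321.2 kN/m; ΣW sinα = 166.3 kN/m
Resisting = 216.9 + 321.2·tan32.9° = 216.9 + 207.8 = 424.7 kN/m
FS = 424.7 / 166.3 = 2.554

FS = 2.55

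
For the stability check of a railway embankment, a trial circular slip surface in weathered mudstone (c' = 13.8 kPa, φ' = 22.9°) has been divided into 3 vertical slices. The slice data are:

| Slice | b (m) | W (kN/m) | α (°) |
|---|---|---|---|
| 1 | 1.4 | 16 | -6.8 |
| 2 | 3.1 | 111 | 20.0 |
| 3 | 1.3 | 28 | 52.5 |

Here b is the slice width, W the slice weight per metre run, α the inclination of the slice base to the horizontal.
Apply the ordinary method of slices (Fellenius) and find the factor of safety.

FS = 2.62

Ordinary method of slices: FS = Σ[c'·Δl_i + (W_i cosα_i)·tanφ'] / Σ W_i sinα_i, with Δl_i = b_i / cosα_i.
Slice 1: Δl = 1.4/cos(-6.8°) = 1.410 m; N'_1 = 16·cos(-6.8°) = 15.9; c'Δl = 19.46; W sinα = -1.9
Slice 2: Δl = 3.1/cos20.0° = 3.299 m; N'_2 = 111·cos20.0° = 104.3; c'Δl = 45.53; W sinα = 38.0
Slice 3: Δl = 1.3/cos52.5° = 2.135 m; N'_3 = 28·cos52.5° = 17.0; c'Δl = 29.47; W sinα = 22.2
Σc'Δl = 94.5 kN/m; ΣN' = 137.2 kN/m; ΣW sinα = 58.3 kN/m
Resisting = 94.5 + 137.2·tan22.9° = 94.5 + 58.0 = 152.4 kN/m
FS = 152.4 / 58.3 = 2.615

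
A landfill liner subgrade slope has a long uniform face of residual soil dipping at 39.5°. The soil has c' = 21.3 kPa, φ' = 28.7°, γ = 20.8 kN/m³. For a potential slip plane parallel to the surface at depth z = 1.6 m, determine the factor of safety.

For an infinite slope with a slip plane parallel to the surface (no pore pressure): FS = [c' + γz cos²β tanφ'] / [γz sinβ cosβ].
γz = 20.8·1.6 = 33.28 kN/m²
Numerator = 21.3 + 33.28·cos²39.5°·tan28.7° = 21.3 + 33.28·0.5954·0.5475 = 32.148 kPa
Denominator = 33.28·sin39.5°·cos39.5° = 33.28·0.6361·0.7716 = 16.334 kPa
FS = 32.148 / 16.334 = 1.968

FS = 1.97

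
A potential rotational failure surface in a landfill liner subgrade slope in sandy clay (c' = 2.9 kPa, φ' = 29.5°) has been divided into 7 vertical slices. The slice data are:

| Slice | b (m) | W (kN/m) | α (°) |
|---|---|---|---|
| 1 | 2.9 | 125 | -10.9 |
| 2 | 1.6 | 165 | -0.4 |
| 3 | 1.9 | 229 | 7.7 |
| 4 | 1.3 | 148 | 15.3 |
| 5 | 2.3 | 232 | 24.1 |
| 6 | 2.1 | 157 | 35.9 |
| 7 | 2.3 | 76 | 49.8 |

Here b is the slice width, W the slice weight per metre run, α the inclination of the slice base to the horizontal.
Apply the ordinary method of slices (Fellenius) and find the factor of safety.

Ordinary method of slices: FS = Σ[c'·Δl_i + (W_i cosα_i)·tanφ'] / Σ W_i sinα_i, with Δl_i = b_i / cosα_i.
Slice 1: Δl = 2.9/cos(-10.9°) = 2.953 m; N'_1 = 125·cos(-10.9°) = 122.7; c'Δl = 8.56; W sinα = -23.6
Slice 2: Δl = 1.6/cos(-0.4°) = 1.600 m; N'_2 = 165·cos(-0.4°) = 165.0; c'Δl = 4.64; W sinα = -1.2
Slice 3: Δl = 1.9/cos7.7° = 1.917 m; N'_3 = 229·cos7.7° = 226.9; c'Δl = 5.56; W sinα = 30.7
Slice 4: Δl = 1.3/cos15.3° = 1.348 m; N'_4 = 148·cos15.3° = 142.8; c'Δl = 3.91; W sinα = 39.1
Slice 5: Δl = 2.3/cos24.1° = 2.520 m; N'_5 = 232·cos24.1° = 211.8; c'Δl = 7.31; W sinα = 94.7
Slice 6: Δl = 2.1/cos35.9° = 2.592 m; N'_6 = 157·cos35.9° = 127.2; c'Δl = 7.52; W sinα = 92.1
Slice 7: Δl = 2.3/cos49.8° = 3.563 m; N'_7 = 76·cos49.8° = 49.1; c'Δl = 10.33; W sinα = 58.0
Σc'Δl = 47.8 kN/m; ΣN' = 1045.4 kN/m; ΣW sinα = 289.8 kN/m
Resisting = 47.8 + 1045.4·tan29.5° = 47.8 + 591.5 = 639.3 kN/m
FS = 639.3 / 289.8 = 2.206

FS = 2.21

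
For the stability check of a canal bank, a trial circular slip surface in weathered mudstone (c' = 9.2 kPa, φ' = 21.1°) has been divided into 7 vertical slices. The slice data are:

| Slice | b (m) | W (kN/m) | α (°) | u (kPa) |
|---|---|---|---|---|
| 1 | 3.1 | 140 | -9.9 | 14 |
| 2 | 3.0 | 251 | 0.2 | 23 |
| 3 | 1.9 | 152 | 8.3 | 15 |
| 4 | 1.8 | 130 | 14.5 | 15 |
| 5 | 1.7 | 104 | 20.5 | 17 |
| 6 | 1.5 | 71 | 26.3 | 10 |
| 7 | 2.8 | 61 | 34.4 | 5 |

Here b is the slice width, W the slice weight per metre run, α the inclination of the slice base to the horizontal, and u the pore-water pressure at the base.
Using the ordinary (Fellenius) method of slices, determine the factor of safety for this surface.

FS = 3.01

Ordinary method of slices: FS = Σ[c'·Δl_i + (W_i cosα_i − u_i·Δl_i)·tanφ'] / Σ W_i sinα_i, with Δl_i = b_i / cosα_i.
Slice 1: Δl = 3.1/cos(-9.9°) = 3.147 m; N'_1 = 140·cos(-9.9°) − 14·3.147 = 93.9; c'Δl = 28.95; W sinα = -24.1
Slice 2: Δl = 3.0/cos0.2° = 3.000 m; N'_2 = 251·cos0.2° − 23·3.000 = 182.0; c'Δl = 27.60; W sinα = 0.9
Slice 3: Δl = 1.9/cos8.3° = 1.920 m; N'_3 = 152·cos8.3° − 15·1.920 = 121.6; c'Δl = 17.67; W sinα = 21.9
Slice 4: Δl = 1.8/cos14.5° = 1.859 m; N'_4 = 130·cos14.5° − 15·1.859 = 98.0; c'Δl = 17.10; W sinα = 32.5
Slice 5: Δl = 1.7/cos20.5° = 1.815 m; N'_5 = 104·cos20.5° − 17·1.815 = 66.6; c'Δl = 16.70; W sinα = 36.4
Slice 6: Δl = 1.5/cos26.3° = 1.673 m; N'_6 = 71·cos26.3° − 10·1.673 = 46.9; c'Δl = 15.39; W sinα = 31.5
Slice 7: Δl = 2.8/cos34.4° = 3.393 m; N'_7 = 61·cos34.4° − 5·3.393 = 33.4; c'Δl = 31.22; W sinα = 34.5
Σc'Δl = 154.6 kN/m; ΣN' = 642.3 kN/m; ΣW sinα = 133.6 kN/m
Resisting = 154.6 + 642.3·tan21.1° = 154.6 + 247.8 = 402.5 kN/m
FS = 402.5 / 133.6 = 3.012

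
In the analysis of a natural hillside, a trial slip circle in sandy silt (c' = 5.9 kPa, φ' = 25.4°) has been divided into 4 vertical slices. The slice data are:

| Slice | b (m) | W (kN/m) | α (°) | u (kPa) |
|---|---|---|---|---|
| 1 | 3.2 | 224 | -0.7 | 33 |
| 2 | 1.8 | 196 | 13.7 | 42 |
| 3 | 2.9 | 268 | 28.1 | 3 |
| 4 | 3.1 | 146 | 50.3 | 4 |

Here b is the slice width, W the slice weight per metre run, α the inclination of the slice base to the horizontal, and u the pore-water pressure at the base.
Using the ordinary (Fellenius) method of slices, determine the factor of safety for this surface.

Ordinary method of slices: FS = Σ[c'·Δl_i + (W_i cosα_i − u_i·Δl_i)·tanφ'] / Σ W_i sinα_i, with Δl_i = b_i / cosα_i.
Slice 1: Δl = 3.2/cos(-0.7°) = 3.200 m; N'_1 = 224·cos(-0.7°) − 33·3.200 = 118.4; c'Δl = 18.88; W sinα = -2.7
Slice 2: Δl = 1.8/cos13.7° = 1.853 m; N'_2 = 196·cos13.7° − 42·1.853 = 112.6; c'Δl = 10.93; W sinα = 46.4
Slice 3: Δl = 2.9/cos28.1° = 3.288 m; N'_3 = 268·cos28.1° − 3·3.288 = 226.5; c'Δl = 19.40; W sinα = 126.2
Slice 4: Δl = 3.1/cos50.3° = 4.853 m; N'_4 = 146·cos50.3° − 4·4.853 = 73.8; c'Δl = 28.63; W sinα = 112.3
Σc'Δl = 77.8 kN/m; ΣN' = 531.4 kN/m; ΣW sinα = 282.2 kN/m
Resisting = 77.8 + 531.4·tan25.4° = 77.8 + 252.3 = 330.2 kN/m
FS = 330.2 / 282.2 = 1.170

FS = 1.17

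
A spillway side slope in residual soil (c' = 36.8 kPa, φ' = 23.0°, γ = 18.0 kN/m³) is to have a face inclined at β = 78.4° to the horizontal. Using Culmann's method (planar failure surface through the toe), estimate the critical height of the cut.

H_c = 17.06 m

Culmann's analysis gives the critical failure plane at α_cr = (β + φ')/2 = (78.4 + 23.0)/2 = 50.7°, and the critical height
H_c = (4c'/γ) · sinβ cosφ' / [1 − cos(β − φ')]
    = (4·36.8/18.0) · sin78.4°·cos23.0° / [1 − cos(55.4°)]
    = 8.178 · 0.9796·0.9205 / [1 − 0.5678]
    = 8.178 · 0.9017 / 0.4322
    = 17.06 m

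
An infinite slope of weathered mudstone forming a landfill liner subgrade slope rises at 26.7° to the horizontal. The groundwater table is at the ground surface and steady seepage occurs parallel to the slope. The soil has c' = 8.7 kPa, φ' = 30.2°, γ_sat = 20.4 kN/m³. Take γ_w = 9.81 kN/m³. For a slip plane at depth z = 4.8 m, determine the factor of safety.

FS = 0.82

With seepage parallel to the slope and the water table at the surface, the effective normal stress on the slip plane uses the buoyant unit weight γ' = γ_sat − γ_w while the driving shear stress uses γ_sat:
FS = [c' + γ' z cos²β tanφ'] / [γ_sat z sinβ cosβ]
γ' = 20.4 − 9.81 = 10.59 kN/m³
Numerator = 8.7 + 10.59·4.8·cos²26.7°·tan30.2° = 8.7 + 10.59·4.8·0.7981·0.5820 = 32.312 kPa
Denominator = 20.4·4.8·sin26.7°·cos26.7° = 20.4·4.8·0.4493·0.8934 = 39.306 kPa
FS = 32.312 / 39.306 = 0.822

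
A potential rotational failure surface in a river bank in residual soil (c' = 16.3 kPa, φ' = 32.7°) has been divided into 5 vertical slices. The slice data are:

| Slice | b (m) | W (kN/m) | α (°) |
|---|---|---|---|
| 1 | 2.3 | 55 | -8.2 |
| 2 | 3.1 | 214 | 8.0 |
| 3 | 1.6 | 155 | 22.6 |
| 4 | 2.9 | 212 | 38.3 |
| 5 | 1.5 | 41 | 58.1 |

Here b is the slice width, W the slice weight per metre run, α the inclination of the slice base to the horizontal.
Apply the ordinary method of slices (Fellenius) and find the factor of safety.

FS = 2.45

Ordinary method of slices: FS = Σ[c'·Δl_i + (W_i cosα_i)·tanφ'] / Σ W_i sinα_i, with Δl_i = b_i / cosα_i.
Slice 1: Δl = 2.3/cos(-8.2°) = 2.324 m; N'_1 = 55·cos(-8.2°) = 54.4; c'Δl = 37.88; W sinα = -7.8
Slice 2: Δl = 3.1/cos8.0° = 3.130 m; N'_2 = 214·cos8.0° = 211.9; c'Δl = 51.03; W sinα = 29.8
Slice 3: Δl = 1.6/cos22.6° = 1.733 m; N'_3 = 155·cos22.6° = 143.1; c'Δl = 28.25; W sinα = 59.6
Slice 4: Δl = 2.9/cos38.3° = 3.695 m; N'_4 = 212·cos38.3° = 166.4; c'Δl = 60.23; W sinα = 131.4
Slice 5: Δl = 1.5/cos58.1° = 2.839 m; N'_5 = 41·cos58.1° = 21.7; c'Δl = 46.27; W sinα = 34.8
Σc'Δl = 223.7 kN/m; ΣN' = 597.5 kN/m; ΣW sinα = 247.7 kN/m
Resisting = 223.7 + 597.5·tan32.7° = 223.7 + 383.6 = 607.2 kN/m
FS = 607.2 / 247.7 = 2.451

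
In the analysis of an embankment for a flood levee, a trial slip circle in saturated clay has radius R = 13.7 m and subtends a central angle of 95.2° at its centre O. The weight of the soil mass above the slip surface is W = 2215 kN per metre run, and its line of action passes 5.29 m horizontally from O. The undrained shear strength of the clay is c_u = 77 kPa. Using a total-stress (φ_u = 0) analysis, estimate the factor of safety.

FS = 2.05

Taking moments about the centre O, the resisting moment is provided by the undrained shear strength acting along the arc:
Arc length L_a = R·θ = 13.7·(95.2°·π/180) = 13.7·1.6616 = 22.76 m
M_R = c_u·L_a·R = 77·22.76·13.7 = 24013.0 kN·m/m
M_D = W·d = 2215·5.29 = 11717.4 kN·m/m
FS = M_R / M_D = 24013.0 / 11717.4 = 2.049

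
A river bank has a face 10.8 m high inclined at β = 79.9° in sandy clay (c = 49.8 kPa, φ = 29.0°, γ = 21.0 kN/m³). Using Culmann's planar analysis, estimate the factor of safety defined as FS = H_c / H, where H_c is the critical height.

FS = 2.05

H_c = (4c/γ) · sinβ cosφ / [1 − cos(β − φ)]
    = (4·49.8/21.0) · sin79.9°·cos29.0° / [1 − cos50.9°]
    = 9.486 · 0.8611 / 0.3693 = 22.12 m
FS = H_c / H = 22.12 / 10.8 = 2.048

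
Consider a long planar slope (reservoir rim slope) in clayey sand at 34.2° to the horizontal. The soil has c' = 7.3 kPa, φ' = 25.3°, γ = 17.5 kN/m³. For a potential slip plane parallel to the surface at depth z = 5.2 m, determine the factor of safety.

For an infinite slope with a slip plane parallel to the surface (no pore pressure): FS = [c' + γz cos²β tanφ'] / [γz sinβ cosβ].
γz = 17.5·5.2 = 91.00 kN/m²
Numerator = 7.3 + 91.00·cos²34.2°·tan25.3° = 7.3 + 91.00·0.6841·0.4727 = 36.725 kPa
Denominator = 91.00·sin34.2°·cos34.2° = 91.00·0.5621·0.8271 = 42.305 kPa
FS = 36.725 / 42.305 = 0.868

FS = 0.87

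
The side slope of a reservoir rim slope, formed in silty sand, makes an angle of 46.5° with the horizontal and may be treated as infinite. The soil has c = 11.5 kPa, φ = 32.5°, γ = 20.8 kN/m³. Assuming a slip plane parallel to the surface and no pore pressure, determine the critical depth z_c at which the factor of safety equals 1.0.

z_c = 2.80 m

Setting FS = 1.00 in FS = [c + γz cos²β tanφ] / [γz sinβ cosβ] and solving for z:
z = c / [γ cosβ (FS·sinβ − cosβ·tanφ)]
  = 11.5 / [20.8·cos46.5°·(1.00·sin46.5° − cos46.5°·tan32.5°)]
  = 11.5 / [20.8·0.6884·(1.00·0.7254 − 0.6884·0.6371)]
  = 11.5 / 4.1070 = 2.800 m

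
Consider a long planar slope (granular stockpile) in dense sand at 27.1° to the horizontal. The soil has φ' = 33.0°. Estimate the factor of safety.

FS = 1.27

For a dry cohesionless infinite slope the factor of safety is FS = tanφ' / tanβ.
FS = tan33.0° / tan27.1° = 0.6494 / 0.5117 = 1.269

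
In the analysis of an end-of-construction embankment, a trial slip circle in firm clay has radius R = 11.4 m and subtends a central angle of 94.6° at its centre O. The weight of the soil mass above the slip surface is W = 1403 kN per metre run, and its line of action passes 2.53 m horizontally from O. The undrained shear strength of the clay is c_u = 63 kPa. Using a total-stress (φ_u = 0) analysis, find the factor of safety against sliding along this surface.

Taking moments about the centre O, the resisting moment is provided by the undrained shear strength acting along the arc:
Arc length L_a = R·θ = 11.4·(94.6°·π/180) = 11.4·1.6511 = 18.82 m
M_R = c_u·L_a·R = 63·18.82·11.4 = 13518.2 kN·m/m
M_D = W·d = 1403·2.53 = 3549.6 kN·m/m
FS = M_R / M_D = 13518.2 / 3549.6 = 3.808

FS = 3.81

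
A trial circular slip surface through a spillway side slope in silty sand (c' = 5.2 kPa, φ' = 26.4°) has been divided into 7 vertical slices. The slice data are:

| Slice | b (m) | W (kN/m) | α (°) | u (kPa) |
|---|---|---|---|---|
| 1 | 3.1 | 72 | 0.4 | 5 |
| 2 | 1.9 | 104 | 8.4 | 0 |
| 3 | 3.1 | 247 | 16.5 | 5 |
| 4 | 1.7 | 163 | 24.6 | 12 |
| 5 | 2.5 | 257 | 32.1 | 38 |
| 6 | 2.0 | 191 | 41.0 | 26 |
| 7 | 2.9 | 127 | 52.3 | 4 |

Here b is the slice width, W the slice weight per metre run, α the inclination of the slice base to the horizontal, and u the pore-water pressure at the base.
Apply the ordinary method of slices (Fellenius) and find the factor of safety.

FS = 0.92

Ordinary method of slices: FS = Σ[c'·Δl_i + (W_i cosα_i − u_i·Δl_i)·tanφ'] / Σ W_i sinα_i, with Δl_i = b_i / cosα_i.
Slice 1: Δl = 3.1/cos0.4° = 3.100 m; N'_1 = 72·cos0.4° − 5·3.100 = 56.5; c'Δl = 16.12; W sinα = 0.5
Slice 2: Δl = 1.9/cos8.4° = 1.921 m; N'_2 = 104·cos8.4° − 0·1.921 = 102.9; c'Δl = 9.99; W sinα = 15.2
Slice 3: Δl = 3.1/cos16.5° = 3.233 m; N'_3 = 247·cos16.5° − 5·3.233 = 220.7; c'Δl = 16.81; W sinα = 70.2
Slice 4: Δl = 1.7/cos24.6° = 1.870 m; N'_4 = 163·cos24.6° − 12·1.870 = 125.8; c'Δl = 9.72; W sinα = 67.9
Slice 5: Δl = 2.5/cos32.1° = 2.951 m; N'_5 = 257·cos32.1° − 38·2.951 = 105.6; c'Δl = 15.35; W sinα = 136.6
Slice 6: Δl = 2.0/cos41.0° = 2.650 m; N'_6 = 191·cos41.0° − 26·2.650 = 75.2; c'Δl = 13.78; W sinα = 125.3
Slice 7: Δl = 2.9/cos52.3° = 4.742 m; N'_7 = 127·cos52.3° − 4·4.742 = 58.7; c'Δl = 24.66; W sinα = 100.5
Σc'Δl = 106.4 kN/m; ΣN' = 745.3 kN/m; ΣW sinα = 516.1 kN/m
Resisting = 106.4 + 745.3·tan26.4° = 106.4 + 370.0 = 476.4 kN/m
FS = 476.4 / 516.1 = 0.923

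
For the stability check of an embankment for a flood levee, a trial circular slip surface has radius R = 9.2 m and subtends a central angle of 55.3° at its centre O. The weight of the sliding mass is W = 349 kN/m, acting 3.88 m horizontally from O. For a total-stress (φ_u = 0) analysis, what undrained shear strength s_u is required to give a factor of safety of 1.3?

s_u = 21.5 kPa

FS = s_u·L_a·R / (W·d), so s_u = FS·W·d / (L_a·R).
Arc length L_a = R·θ = 9.2·(55.3°·π/180) = 9.2·0.9652 = 8.88 m
s_u = 1.3·349·3.88 / (8.88·9.2) = 1760.4 / 81.69 = 21.55 kPa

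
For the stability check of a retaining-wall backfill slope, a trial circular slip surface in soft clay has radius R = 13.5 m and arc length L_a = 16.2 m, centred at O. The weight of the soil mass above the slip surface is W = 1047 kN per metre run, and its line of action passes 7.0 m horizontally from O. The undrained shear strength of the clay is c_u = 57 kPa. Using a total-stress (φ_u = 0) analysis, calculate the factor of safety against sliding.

Taking moments about the centre O, the resisting moment is provided by the undrained shear strength acting along the arc:
M_R = c_u·L_a·R = 57·16.20·13.5 = 12465.9 kN·m/m
M_D = W·d = 1047·7.0 = 7329.0 kN·m/m
FS = M_R / M_D = 12465.9 / 7329.0 = 1.701

FS = 1.70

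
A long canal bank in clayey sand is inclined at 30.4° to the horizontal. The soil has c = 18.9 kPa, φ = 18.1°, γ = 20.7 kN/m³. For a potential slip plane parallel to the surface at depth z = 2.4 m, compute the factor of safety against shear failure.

For an infinite slope with a slip plane parallel to the surface (no pore pressure): FS = [c + γz cos²β tanφ] / [γz sinβ cosβ].
γz = 20.7·2.4 = 49.68 kN/m²
Numerator = 18.9 + 49.68·cos²30.4°·tan18.1° = 18.9 + 49.68·0.7439·0.3269 = 30.980 kPa
Denominator = 49.68·sin30.4°·cos30.4° = 49.68·0.5060·0.8625 = 21.683 kPa
FS = 30.980 / 21.683 = 1.429

FS = 1.43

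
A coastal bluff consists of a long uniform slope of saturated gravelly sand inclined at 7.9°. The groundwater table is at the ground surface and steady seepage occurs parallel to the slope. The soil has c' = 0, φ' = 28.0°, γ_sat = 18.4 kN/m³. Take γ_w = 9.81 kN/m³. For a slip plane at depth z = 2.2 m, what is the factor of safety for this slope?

With seepage parallel to the slope and the water table at the surface, the effective normal stress on the slip plane uses the buoyant unit weight γ' = γ_sat − γ_w while the driving shear stress uses γ_sat:
FS = [c' + γ' z cos²β tanφ'] / [γ_sat z sinβ cosβ]
(For c' = 0 this reduces to FS = (γ'/γ_sat)·tanφ'/tanβ.)
γ' = 18.4 − 9.81 = 8.59 kN/m³
Numerator = 0.0 + 8.59·2.2·cos²7.9°·tan28.0° = 0.0 + 8.59·2.2·0.9811·0.5317 = 9.858 kPa
Denominator = 18.4·2.2·sin7.9°·cos7.9° = 18.4·2.2·0.1374·0.9905 = 5.511 kPa
FS = 9.858 / 5.511 = 1.789

FS = 1.79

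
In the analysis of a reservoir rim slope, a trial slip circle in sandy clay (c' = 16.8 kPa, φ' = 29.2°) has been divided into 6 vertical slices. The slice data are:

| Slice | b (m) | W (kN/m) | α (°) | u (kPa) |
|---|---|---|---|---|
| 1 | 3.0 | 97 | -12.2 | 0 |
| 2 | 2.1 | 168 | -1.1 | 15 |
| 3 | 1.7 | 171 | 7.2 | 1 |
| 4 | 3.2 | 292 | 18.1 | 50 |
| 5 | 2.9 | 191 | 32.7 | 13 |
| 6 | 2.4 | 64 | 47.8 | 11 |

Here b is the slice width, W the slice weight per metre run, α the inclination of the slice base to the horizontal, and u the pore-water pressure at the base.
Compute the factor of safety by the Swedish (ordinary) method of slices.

Ordinary method of slices: FS = Σ[c'·Δl_i + (W_i cosα_i − u_i·Δl_i)·tanφ'] / Σ W_i sinα_i, with Δl_i = b_i / cosα_i.
Slice 1: Δl = 3.0/cos(-12.2°) = 3.069 m; N'_1 = 97·cos(-12.2°) − 0·3.069 = 94.8; c'Δl = 51.56; W sinα = -20.5
Slice 2: Δl = 2.1/cos(-1.1°) = 2.100 m; N'_2 = 168·cos(-1.1°) − 15·2.100 = 136.5; c'Δl = 35.29; W sinα = -3.2
Slice 3: Δl = 1.7/cos7.2° = 1.714 m; N'_3 = 171·cos7.2° − 1·1.714 = 167.9; c'Δl = 28.79; W sinα = 21.4
Slice 4: Δl = 3.2/cos18.1° = 3.367 m; N'_4 = 292·cos18.1° − 50·3.367 = 109.2; c'Δl = 56.56; W sinα = 90.7
Slice 5: Δl = 2.9/cos32.7° = 3.446 m; N'_5 = 191·cos32.7° − 13·3.446 = 115.9; c'Δl = 57.90; W sinα = 103.2
Slice 6: Δl = 2.4/cos47.8° = 3.573 m; N'_6 = 64·cos47.8° − 11·3.573 = 3.7; c'Δl = 60.02; W sinα = 47.4
Σc'Δl = 290.1 kN/m; ΣN' = 628.0 kN/m; ΣW sinα = 239.0 kN/m
Resisting = 290.1 + 628.0·tan29.2° = 290.1 + 351.0 = 641.1 kN/m
FS = 641.1 / 239.0 = 2.682

FS = 2.68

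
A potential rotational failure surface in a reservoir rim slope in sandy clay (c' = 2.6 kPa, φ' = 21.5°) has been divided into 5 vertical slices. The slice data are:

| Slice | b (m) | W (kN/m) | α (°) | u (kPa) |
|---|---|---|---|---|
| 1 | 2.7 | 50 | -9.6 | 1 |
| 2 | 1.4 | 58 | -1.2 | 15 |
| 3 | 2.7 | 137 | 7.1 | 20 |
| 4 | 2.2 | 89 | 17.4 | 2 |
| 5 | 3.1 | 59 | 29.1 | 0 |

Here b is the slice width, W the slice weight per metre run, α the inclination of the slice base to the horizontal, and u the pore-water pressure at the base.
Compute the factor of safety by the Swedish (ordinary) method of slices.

FS = 2.39

Ordinary method of slices: FS = Σ[c'·Δl_i + (W_i cosα_i − u_i·Δl_i)·tanφ'] / Σ W_i sinα_i, with Δl_i = b_i / cosα_i.
Slice 1: Δl = 2.7/cos(-9.6°) = 2.738 m; N'_1 = 50·cos(-9.6°) − 1·2.738 = 46.6; c'Δl = 7.12; W sinα = -8.3
Slice 2: Δl = 1.4/cos(-1.2°) = 1.400 m; N'_2 = 58·cos(-1.2°) − 15·1.400 = 37.0; c'Δl = 3.64; W sinα = -1.2
Slice 3: Δl = 2.7/cos7.1° = 2.721 m; N'_3 = 137·cos7.1° − 20·2.721 = 81.5; c'Δl = 7.07; W sinα = 16.9
Slice 4: Δl = 2.2/cos17.4° = 2.305 m; N'_4 = 89·cos17.4° − 2·2.305 = 80.3; c'Δl = 5.99; W sinα = 26.6
Slice 5: Δl = 3.1/cos29.1° = 3.548 m; N'_5 = 59·cos29.1° − 0·3.548 = 51.6; c'Δl = 9.22; W sinα = 28.7
Σc'Δl = 33.1 kN/m; ΣN' = 296.9 kN/m; ΣW sinα = 62.7 kN/m
Resisting = 33.1 + 296.9·tan21.5° = 33.1 + 117.0 = 150.0 kN/m
FS = 150.0 / 62.7 = 2.393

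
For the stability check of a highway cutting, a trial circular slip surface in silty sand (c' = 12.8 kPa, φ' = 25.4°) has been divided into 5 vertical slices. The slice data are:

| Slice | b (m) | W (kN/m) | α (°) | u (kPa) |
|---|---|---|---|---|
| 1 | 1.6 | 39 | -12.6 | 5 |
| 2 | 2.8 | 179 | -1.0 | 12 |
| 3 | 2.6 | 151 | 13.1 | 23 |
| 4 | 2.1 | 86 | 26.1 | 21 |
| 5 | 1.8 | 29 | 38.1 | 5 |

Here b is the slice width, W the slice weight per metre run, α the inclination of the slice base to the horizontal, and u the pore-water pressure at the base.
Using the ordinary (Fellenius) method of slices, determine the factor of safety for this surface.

FS = 3.74

Ordinary method of slices: FS = Σ[c'·Δl_i + (W_i cosα_i − u_i·Δl_i)·tanφ'] / Σ W_i sinα_i, with Δl_i = b_i / cosα_i.
Slice 1: Δl = 1.6/cos(-12.6°) = 1.639 m; N'_1 = 39·cos(-12.6°) − 5·1.639 = 29.9; c'Δl = 20.99; W sinα = -8.5
Slice 2: Δl = 2.8/cos(-1.0°) = 2.800 m; N'_2 = 179·cos(-1.0°) − 12·2.800 = 145.4; c'Δl = 35.85; W sinα = -3.1
Slice 3: Δl = 2.6/cos13.1° = 2.669 m; N'_3 = 151·cos13.1° − 23·2.669 = 85.7; c'Δl = 34.17; W sinα = 34.2
Slice 4: Δl = 2.1/cos26.1° = 2.338 m; N'_4 = 86·cos26.1° − 21·2.338 = 28.1; c'Δl = 29.93; W sinα = 37.8
Slice 5: Δl = 1.8/cos38.1° = 2.287 m; N'_5 = 29·cos38.1° − 5·2.287 = 11.4; c'Δl = 29.28; W sinα = 17.9
Σc'Δl = 150.2 kN/m; ΣN' = 300.4 kN/m; ΣW sinα = 78.3 kN/m
Resisting = 150.2 + 300.4·tan25.4° = 150.2 + 142.6 = 292.9 kN/m
FS = 292.9 / 78.3 = 3.739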